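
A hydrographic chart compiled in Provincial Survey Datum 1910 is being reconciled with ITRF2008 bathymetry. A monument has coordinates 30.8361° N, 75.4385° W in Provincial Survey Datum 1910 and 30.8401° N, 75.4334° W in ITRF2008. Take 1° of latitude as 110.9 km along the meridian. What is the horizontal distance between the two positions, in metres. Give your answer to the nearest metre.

658 m

Δφ = 30.8401° − 30.8361° = +0.0040°; Δλ = -75.4334° − -75.4385° = +0.0051°.
ΔN = Δφ × 110900 = 443.6 m; ΔE = Δλ × 110900 × cos(30.8361°) = +0.0051 × 110900 × 0.858637 = 485.6 m.
Distance = √(ΔE² + ΔN²) = √(485.6² + 443.6²) = 657.7 m.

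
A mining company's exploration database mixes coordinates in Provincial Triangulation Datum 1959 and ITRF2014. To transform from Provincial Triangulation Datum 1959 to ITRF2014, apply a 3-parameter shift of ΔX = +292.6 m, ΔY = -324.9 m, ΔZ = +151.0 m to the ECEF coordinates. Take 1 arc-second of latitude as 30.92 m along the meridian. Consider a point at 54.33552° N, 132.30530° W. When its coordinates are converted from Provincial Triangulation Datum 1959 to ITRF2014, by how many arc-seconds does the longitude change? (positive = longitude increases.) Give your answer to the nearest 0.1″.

Δλ = 24.1″

sin φ = 0.812445, cos φ = 0.583038, sin λ = -0.739569, cos λ = -0.673081.
East component: ΔE = −sin λ·ΔX + cos λ·ΔY = −(-0.739569)(292.6) + (-0.673081)(-324.9) = 435.08 m.
1° of latitude spans 3600 × 30.92 = 111312 m; at latitude φ, 1° of longitude spans that × cos φ = 64899.1 m, so Δλ = 435.08 / 64899.1 × 3600 = 24.134″.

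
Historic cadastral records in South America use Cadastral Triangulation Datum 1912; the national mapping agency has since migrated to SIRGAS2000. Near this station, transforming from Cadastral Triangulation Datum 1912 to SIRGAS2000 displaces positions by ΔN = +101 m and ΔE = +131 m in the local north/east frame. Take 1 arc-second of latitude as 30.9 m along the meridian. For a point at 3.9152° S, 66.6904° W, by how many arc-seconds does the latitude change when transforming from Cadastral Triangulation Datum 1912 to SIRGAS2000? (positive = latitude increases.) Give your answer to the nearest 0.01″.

1″ of latitude = 30.90 m, so Δφ = 101.0 / 30.90 = 3.269″.

Δφ = 3.27″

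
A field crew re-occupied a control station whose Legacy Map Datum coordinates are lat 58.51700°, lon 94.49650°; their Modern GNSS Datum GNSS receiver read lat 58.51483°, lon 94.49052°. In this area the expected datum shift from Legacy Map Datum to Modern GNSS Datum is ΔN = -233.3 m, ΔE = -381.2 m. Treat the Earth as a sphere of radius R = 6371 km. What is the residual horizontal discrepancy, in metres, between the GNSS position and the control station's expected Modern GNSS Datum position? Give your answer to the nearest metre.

35 m

Observed coordinate differences: Δφ = -0.00217°, Δλ = -0.00598°.
Converting to metres (1° lat = 111195 m, cos φ = 0.522246): observed ΔN = -241.3 m, observed ΔE = -347.3 m.
Subtracting the expected shift leaves a residual of -241.3 − (-233.3) = -8.0 m north and -347.3 − (-381.2) = 33.9 m east.
Residual distance = √((-8.0)² + 33.9²) = 34.9 m.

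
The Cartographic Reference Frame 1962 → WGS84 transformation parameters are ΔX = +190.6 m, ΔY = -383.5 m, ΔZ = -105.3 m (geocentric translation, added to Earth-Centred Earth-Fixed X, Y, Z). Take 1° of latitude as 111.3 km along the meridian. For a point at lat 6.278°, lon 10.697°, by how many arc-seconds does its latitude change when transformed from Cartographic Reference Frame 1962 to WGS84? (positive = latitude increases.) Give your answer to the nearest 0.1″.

Δφ = -3.8″

sin φ = 0.109353, cos φ = 0.994003, sin λ = 0.185615, cos λ = 0.982623.
North component: ΔN = −sin φ cos λ·ΔX − sin φ sin λ·ΔY + cos φ·ΔZ = −(0.109353)(0.982623)(190.6) − (0.109353)(0.185615)(-383.5) + (0.994003)(-105.3) = -117.36 m.
1° of latitude spans 111300 m, so Δφ = -117.36 / 111300 × 3600 = -3.796″.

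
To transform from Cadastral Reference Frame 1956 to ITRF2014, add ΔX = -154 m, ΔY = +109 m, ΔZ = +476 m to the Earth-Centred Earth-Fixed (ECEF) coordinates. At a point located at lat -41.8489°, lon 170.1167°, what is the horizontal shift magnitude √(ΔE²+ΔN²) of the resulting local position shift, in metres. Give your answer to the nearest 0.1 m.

475.2 m

At φ = -41.8489°, λ = 170.1167°: sin φ = -0.667168, cos φ = 0.744907, sin λ = 0.171642, cos λ = -0.985159.
ΔE = −sin λ·ΔX + cos λ·ΔY = −(0.171642)·(-154) + (-0.985159)·(109) = -80.95 m.
ΔN = −sin φ cos λ·ΔX − sin φ sin λ·ΔY + cos φ·ΔZ = −(-0.667168)(-0.985159)(-154) − (-0.667168)(0.171642)(109) + (0.744907)(476) = 468.28 m.
Horizontal magnitude = √(ΔE² + ΔN²) = √((-80.95)² + 468.28²) = 475.22 m.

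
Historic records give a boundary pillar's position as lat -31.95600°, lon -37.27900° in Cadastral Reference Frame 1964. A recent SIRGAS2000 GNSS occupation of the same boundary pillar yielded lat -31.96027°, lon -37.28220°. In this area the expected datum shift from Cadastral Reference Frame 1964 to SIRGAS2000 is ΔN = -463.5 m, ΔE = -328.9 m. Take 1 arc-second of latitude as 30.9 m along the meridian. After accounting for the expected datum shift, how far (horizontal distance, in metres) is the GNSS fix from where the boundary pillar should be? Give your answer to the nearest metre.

Observed coordinate differences: Δφ = -0.00427°, Δλ = -0.00320°.
Converting to metres (1° lat = 111240 m, cos φ = 0.848455): observed ΔN = -475.0 m, observed ΔE = -302.0 m.
Subtracting the expected shift leaves a residual of -475.0 − (-463.5) = -11.5 m north and -302.0 − (-328.9) = 26.9 m east.
Residual distance = √((-11.5)² + 26.9²) = 29.2 m.

29 m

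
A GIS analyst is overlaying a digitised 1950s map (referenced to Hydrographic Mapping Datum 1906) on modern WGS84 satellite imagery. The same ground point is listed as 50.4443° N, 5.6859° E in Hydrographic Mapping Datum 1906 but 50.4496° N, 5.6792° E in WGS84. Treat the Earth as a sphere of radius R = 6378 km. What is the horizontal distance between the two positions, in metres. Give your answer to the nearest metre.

757 m

Δφ = 50.4496° − 50.4443° = +0.0053°; Δλ = 5.6792° − 5.6859° = -0.0067°.
1° along a meridian = πR/180 = 111317 m.
ΔN = Δφ × 111317 = 590.0 m; ΔE = Δλ × 111317 × cos(50.4443°) = -0.0067 × 111317 × 0.636828 = -475.0 m.
Distance = √(ΔE² + ΔN²) = √((-475.0)² + 590.0²) = 757.4 m.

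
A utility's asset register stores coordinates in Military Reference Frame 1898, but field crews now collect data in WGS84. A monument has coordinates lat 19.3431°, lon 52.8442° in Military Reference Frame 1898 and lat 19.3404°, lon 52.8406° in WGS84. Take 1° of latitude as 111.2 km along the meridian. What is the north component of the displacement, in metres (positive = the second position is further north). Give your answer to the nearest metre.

Δφ = 19.3404° − 19.3431° = -0.0027°; Δλ = 52.8406° − 52.8442° = -0.0036°.
ΔN = Δφ × 111200 = -300.2 m; ΔE = Δλ × 111200 × cos(19.3431°) = -0.0036 × 111200 × 0.943552 = -377.7 m.

ΔN = -300 m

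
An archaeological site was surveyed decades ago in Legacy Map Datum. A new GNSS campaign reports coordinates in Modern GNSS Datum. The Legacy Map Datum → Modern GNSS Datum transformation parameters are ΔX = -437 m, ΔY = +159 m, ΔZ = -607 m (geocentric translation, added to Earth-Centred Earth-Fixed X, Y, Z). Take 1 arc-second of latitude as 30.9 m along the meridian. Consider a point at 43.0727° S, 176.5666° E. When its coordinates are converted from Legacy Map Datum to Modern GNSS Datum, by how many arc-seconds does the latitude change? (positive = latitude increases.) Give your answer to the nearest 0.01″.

Δφ = -4.50″

sin φ = -0.682926, cos φ = 0.730488, sin λ = 0.059888, cos λ = -0.998205.
North component: ΔN = −sin φ cos λ·ΔX − sin φ sin λ·ΔY + cos φ·ΔZ = −(-0.682926)(-0.998205)(-437) − (-0.682926)(0.059888)(159) + (0.730488)(-607) = -139.00 m.
1° of latitude spans 3600 × 30.90 = 111240 m, so Δφ = -139.00 / 111240 × 3600 = -4.498″.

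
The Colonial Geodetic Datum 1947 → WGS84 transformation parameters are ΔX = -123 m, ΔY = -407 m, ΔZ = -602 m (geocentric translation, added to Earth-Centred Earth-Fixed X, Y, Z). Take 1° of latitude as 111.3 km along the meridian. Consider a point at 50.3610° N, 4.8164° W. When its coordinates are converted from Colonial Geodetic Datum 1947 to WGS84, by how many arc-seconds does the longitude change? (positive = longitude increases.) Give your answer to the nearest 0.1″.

sin φ = 0.770079, cos φ = 0.637948, sin λ = -0.083963, cos λ = 0.996469.
East component: ΔE = −sin λ·ΔX + cos λ·ΔY = −(-0.083963)(-123) + (0.996469)(-407) = -415.89 m.
1° of latitude spans 111300 m; at latitude φ, 1° of longitude spans that × cos φ = 71003.6 m, so Δλ = -415.89 / 71003.6 × 3600 = -21.086″.

Δλ = -21.1″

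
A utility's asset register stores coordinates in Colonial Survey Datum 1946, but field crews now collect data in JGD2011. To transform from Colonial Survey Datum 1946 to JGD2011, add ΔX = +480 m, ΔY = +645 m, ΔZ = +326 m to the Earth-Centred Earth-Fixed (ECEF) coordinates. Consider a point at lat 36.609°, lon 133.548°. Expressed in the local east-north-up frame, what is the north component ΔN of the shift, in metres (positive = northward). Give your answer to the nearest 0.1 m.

At φ = 36.609°, λ = 133.548°: sin φ = 0.596351, cos φ = 0.802724, sin λ = 0.724797, cos λ = -0.688962.
ΔN = −sin φ cos λ·ΔX − sin φ sin λ·ΔY + cos φ·ΔZ = −(0.596351)(-0.688962)(480) − (0.596351)(0.724797)(645) + (0.802724)(326) = 180.11 m.

ΔN = 180.1 m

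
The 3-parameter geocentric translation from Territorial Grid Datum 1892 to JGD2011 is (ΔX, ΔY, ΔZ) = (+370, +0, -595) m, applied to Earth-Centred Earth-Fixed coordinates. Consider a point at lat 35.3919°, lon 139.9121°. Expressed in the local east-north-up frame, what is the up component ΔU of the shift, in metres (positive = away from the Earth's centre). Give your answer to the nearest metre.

At φ = 35.3919°, λ = 139.9121°: sin φ = 0.579166, cos φ = 0.815210, sin λ = 0.643962, cos λ = -0.765057.
ΔU = cos φ cos λ·ΔX + cos φ sin λ·ΔY + sin φ·ΔZ = (0.815210)(-0.765057)(370) + (0.815210)(0.643962)(0) + (0.579166)(-595) = -575.37 m.

ΔU = -575 m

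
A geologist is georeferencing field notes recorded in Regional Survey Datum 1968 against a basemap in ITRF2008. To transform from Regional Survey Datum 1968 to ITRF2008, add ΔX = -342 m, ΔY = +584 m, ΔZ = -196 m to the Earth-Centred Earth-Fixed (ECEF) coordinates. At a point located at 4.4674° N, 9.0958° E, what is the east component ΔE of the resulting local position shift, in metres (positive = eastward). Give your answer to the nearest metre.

ΔE = 631 m

The local east axis at (φ, λ) is (−sin λ, cos λ, 0), so ΔE = −sin(9.0958°)·(-342) + cos(9.0958°)·584 = 630.72 m.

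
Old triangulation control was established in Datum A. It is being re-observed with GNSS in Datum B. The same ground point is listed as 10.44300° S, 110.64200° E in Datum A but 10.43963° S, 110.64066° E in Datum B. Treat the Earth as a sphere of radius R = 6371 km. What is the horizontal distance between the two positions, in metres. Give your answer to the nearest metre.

402 m

Δφ = -10.43963° − -10.44300° = +0.00337°; Δλ = 110.64066° − 110.64200° = -0.00134°.
1° along a meridian = πR/180 = 111195 m.
ΔN = Δφ × 111195 = 374.7 m; ΔE = Δλ × 111195 × cos(-10.44300°) = -0.00134 × 111195 × 0.983436 = -146.5 m.
Distance = √(ΔE² + ΔN²) = √((-146.5)² + 374.7²) = 402.4 m.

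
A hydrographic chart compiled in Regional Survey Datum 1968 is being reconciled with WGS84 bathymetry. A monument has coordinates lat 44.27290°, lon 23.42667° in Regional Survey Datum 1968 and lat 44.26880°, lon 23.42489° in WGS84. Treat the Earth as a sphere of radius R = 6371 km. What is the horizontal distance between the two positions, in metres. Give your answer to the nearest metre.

Δφ = 44.26880° − 44.27290° = -0.00410°; Δλ = 23.42489° − 23.42667° = -0.00178°.
1° along a meridian = πR/180 = 111195 m.
ΔN = Δφ × 111195 = -455.9 m; ΔE = Δλ × 111195 × cos(44.27290°) = -0.00178 × 111195 × 0.716023 = -141.7 m.
Distance = √(ΔE² + ΔN²) = √((-141.7)² + (-455.9)²) = 477.4 m.

477 m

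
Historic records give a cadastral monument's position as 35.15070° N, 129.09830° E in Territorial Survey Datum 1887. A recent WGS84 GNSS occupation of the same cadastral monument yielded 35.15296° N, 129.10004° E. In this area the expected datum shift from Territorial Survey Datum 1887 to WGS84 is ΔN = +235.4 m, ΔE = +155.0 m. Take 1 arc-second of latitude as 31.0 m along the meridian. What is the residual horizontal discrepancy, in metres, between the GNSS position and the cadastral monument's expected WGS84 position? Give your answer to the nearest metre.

Observed coordinate differences: Δφ = +0.00226°, Δλ = +0.00174°.
Converting to metres (1° lat = 111600 m, cos φ = 0.817641): observed ΔN = 252.2 m, observed ΔE = 158.8 m.
Subtracting the expected shift leaves a residual of 252.2 − (235.4) = 16.8 m north and 158.8 − (155.0) = 3.8 m east.
Residual distance = √(16.8² + 3.8²) = 17.2 m.

17 m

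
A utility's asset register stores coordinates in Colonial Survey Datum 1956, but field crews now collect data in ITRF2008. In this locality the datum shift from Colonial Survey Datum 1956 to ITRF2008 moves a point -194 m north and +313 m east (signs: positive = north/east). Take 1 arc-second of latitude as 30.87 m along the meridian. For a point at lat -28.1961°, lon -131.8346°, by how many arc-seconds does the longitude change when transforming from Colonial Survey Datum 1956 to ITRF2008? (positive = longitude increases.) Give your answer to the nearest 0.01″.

At latitude -28.1961°, cos φ = 0.881336.
1″ of longitude at this latitude = 30.87 × cos φ = 27.2068 m, so Δλ = 313.0 / 27.2068 = 11.504″.

Δλ = 11.50″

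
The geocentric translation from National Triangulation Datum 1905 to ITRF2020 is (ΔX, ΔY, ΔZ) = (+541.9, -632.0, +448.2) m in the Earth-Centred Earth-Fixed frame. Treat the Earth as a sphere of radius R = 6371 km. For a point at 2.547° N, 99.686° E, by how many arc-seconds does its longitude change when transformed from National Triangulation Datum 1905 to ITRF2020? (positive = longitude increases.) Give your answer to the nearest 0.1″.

Δλ = -13.9″

sin φ = 0.044439, cos φ = 0.999012, sin λ = 0.985745, cos λ = -0.168249.
East component: ΔE = −sin λ·ΔX + cos λ·ΔY = −(0.985745)(541.9) + (-0.168249)(-632.0) = -427.84 m.
1° of latitude spans πR/180 = 111195 m; at latitude φ, 1° of longitude spans that × cos φ = 111085.1 m, so Δλ = -427.84 / 111085.1 × 3600 = -13.865″.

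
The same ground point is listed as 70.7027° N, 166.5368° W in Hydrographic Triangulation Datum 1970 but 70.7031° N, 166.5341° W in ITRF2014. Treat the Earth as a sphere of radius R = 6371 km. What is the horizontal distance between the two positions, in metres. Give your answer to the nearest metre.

Δφ = 70.7031° − 70.7027° = +0.0004°; Δλ = -166.5341° − -166.5368° = +0.0027°.
1° along a meridian = πR/180 = 111195 m.
ΔN = Δφ × 111195 = 44.5 m; ΔE = Δλ × 111195 × cos(70.7027°) = +0.0027 × 111195 × 0.330470 = 99.2 m.
Distance = √(ΔE² + ΔN²) = √(99.2² + 44.5²) = 108.7 m.

109 m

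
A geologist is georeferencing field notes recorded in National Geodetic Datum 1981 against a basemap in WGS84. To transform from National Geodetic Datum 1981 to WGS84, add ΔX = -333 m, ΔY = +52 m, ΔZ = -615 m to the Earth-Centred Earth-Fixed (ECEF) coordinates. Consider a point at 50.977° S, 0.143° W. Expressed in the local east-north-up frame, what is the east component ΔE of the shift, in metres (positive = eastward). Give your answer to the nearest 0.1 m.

ΔE = 51.2 m

At φ = -50.977°, λ = -0.143°: sin φ = -0.776893, cos φ = 0.629632, sin λ = -0.002496, cos λ = 0.999997.
ΔE = −sin λ·ΔX + cos λ·ΔY = −(-0.002496)·(-333) + (0.999997)·(52) = 51.17 m.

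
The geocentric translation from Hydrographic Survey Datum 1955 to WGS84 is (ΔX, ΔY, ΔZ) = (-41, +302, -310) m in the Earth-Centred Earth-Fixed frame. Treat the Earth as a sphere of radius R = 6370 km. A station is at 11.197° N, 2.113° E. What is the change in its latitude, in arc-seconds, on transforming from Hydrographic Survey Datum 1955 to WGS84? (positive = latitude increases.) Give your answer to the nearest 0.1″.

sin φ = 0.194183, cos φ = 0.980965, sin λ = 0.036870, cos λ = 0.999320.
North component: ΔN = −sin φ cos λ·ΔX − sin φ sin λ·ΔY + cos φ·ΔZ = −(0.194183)(0.999320)(-41) − (0.194183)(0.036870)(302) + (0.980965)(-310) = -298.31 m.
1° of latitude spans πR/180 = 111177 m, so Δφ = -298.31 / 111177 × 3600 = -9.659″.

Δφ = -9.7″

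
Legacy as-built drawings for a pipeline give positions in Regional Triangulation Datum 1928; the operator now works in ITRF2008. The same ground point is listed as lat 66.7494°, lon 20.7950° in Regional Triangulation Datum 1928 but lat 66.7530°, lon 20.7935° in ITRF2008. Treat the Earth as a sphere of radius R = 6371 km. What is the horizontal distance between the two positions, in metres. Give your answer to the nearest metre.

Δφ = 66.7530° − 66.7494° = +0.0036°; Δλ = 20.7935° − 20.7950° = -0.0015°.
1° along a meridian = πR/180 = 111195 m.
ΔN = Δφ × 111195 = 400.3 m; ΔE = Δλ × 111195 × cos(66.7494°) = -0.0015 × 111195 × 0.394753 = -65.8 m.
Distance = √(ΔE² + ΔN²) = √((-65.8)² + 400.3²) = 405.7 m.

406 m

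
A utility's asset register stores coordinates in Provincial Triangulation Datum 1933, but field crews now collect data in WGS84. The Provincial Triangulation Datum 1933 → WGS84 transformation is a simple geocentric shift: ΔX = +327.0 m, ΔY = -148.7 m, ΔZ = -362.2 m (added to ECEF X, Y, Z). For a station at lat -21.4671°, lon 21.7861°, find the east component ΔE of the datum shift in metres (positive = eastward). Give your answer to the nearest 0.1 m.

ΔE = -259.4 m

At φ = -21.4671°, λ = 21.7861°: sin φ = -0.365967, cos φ = 0.930628, sin λ = 0.371143, cos λ = 0.928576.
ΔE = −sin λ·ΔX + cos λ·ΔY = −(0.371143)·(327.0) + (0.928576)·(-148.7) = -259.44 m.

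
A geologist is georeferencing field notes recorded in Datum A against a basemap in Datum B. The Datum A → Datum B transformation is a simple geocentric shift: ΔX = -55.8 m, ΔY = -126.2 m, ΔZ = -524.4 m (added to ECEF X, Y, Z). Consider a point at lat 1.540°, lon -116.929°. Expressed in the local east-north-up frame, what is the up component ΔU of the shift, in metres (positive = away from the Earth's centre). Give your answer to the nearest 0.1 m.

ΔU = 123.6 m

The local up (radial) axis is (cos φ cos λ, cos φ sin λ, sin φ), giving ΔU = 25.262 + 112.475 − 14.093 = 123.64 m.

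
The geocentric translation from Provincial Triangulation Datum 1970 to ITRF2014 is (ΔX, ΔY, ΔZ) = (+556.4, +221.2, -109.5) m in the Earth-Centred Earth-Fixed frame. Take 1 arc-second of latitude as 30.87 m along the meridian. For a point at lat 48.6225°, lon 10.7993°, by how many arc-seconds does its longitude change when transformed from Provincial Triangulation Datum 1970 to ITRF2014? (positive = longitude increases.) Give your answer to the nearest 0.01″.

Δλ = 5.54″

sin φ = 0.750371, cos φ = 0.661017, sin λ = 0.187369, cos λ = 0.982290.
East component: ΔE = −sin λ·ΔX + cos λ·ΔY = −(0.187369)(556.4) + (0.982290)(221.2) = 113.03 m.
1° of latitude spans 3600 × 30.87 = 111132 m; at latitude φ, 1° of longitude spans that × cos φ = 73460.2 m, so Δλ = 113.03 / 73460.2 × 3600 = 5.539″.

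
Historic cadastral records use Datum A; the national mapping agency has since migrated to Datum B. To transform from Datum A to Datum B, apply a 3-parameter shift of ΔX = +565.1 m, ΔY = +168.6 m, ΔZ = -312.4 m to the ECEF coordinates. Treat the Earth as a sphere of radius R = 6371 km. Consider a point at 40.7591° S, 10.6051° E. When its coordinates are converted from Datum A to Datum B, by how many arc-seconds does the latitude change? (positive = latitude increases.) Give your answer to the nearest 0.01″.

sin φ = -0.652880, cos φ = 0.757461, sin λ = 0.184039, cos λ = 0.982919.
North component: ΔN = −sin φ cos λ·ΔX − sin φ sin λ·ΔY + cos φ·ΔZ = −(-0.652880)(0.982919)(565.1) − (-0.652880)(0.184039)(168.6) + (0.757461)(-312.4) = 146.27 m.
1° of latitude spans πR/180 = 111195 m, so Δφ = 146.27 / 111195 × 3600 = 4.736″.

Δφ = 4.74″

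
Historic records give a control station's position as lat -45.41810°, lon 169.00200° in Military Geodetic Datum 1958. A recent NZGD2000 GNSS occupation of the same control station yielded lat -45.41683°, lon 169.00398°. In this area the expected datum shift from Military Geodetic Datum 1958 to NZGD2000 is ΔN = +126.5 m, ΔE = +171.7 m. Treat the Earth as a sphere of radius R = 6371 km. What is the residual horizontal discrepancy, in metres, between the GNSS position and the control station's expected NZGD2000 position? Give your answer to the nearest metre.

23 m

Observed coordinate differences: Δφ = +0.00127°, Δλ = +0.00198°.
Converting to metres (1° lat = 111195 m, cos φ = 0.701928): observed ΔN = 141.2 m, observed ΔE = 154.5 m.
Subtracting the expected shift leaves a residual of 141.2 − (126.5) = 14.7 m north and 154.5 − (171.7) = -17.2 m east.
Residual distance = √(14.7² + (-17.2)²) = 22.6 m.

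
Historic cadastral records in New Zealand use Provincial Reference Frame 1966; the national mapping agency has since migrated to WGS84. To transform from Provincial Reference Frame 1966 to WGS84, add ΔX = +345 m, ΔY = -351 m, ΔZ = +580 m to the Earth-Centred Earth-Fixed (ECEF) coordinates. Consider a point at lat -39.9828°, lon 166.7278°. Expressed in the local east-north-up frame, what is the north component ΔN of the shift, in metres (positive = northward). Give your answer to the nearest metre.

At φ = -39.9828°, λ = 166.7278°: sin φ = -0.642558, cos φ = 0.766237, sin λ = 0.229578, cos λ = -0.973290.
ΔN = −sin φ cos λ·ΔX − sin φ sin λ·ΔY + cos φ·ΔZ = −(-0.642558)(-0.973290)(345) − (-0.642558)(0.229578)(-351) + (0.766237)(580) = 176.88 m.

ΔN = 177 m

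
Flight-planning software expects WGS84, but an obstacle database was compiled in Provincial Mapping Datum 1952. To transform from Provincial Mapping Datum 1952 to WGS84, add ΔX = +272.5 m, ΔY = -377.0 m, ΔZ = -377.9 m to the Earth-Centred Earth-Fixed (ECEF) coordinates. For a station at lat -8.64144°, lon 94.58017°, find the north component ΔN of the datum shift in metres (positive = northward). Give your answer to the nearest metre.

ΔN = -433 m

The local north axis is (−sin φ cos λ, −sin φ sin λ, cos φ), giving ΔN = -3.269 − 56.464 − 373.610 = -433.34 m.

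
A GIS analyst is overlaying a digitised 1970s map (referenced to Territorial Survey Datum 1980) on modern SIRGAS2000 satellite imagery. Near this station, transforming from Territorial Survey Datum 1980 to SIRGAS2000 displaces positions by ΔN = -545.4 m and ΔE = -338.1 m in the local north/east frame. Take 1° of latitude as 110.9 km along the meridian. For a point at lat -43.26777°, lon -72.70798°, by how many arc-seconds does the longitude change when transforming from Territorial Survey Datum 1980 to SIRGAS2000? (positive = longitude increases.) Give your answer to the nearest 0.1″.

Δλ = -15.1″

At latitude -43.26777°, cos φ = 0.728158.
1° of longitude at this latitude = 110.9 × cos φ = 80.75 km, so Δλ = -338.1 / 80752.8 = -0.0041869° = -15.073″.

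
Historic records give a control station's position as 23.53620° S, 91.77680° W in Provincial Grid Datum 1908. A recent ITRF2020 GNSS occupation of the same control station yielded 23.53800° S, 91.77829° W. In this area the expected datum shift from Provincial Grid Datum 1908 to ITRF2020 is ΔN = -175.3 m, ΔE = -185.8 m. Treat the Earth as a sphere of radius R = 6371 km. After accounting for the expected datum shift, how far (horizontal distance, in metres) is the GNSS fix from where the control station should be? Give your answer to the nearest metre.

42 m

Observed coordinate differences: Δφ = -0.00180°, Δλ = -0.00149°.
Converting to metres (1° lat = 111195 m, cos φ = 0.916808): observed ΔN = -200.2 m, observed ΔE = -151.9 m.
Subtracting the expected shift leaves a residual of -200.2 − (-175.3) = -24.9 m north and -151.9 − (-185.8) = 33.9 m east.
Residual distance = √((-24.9)² + 33.9²) = 42.0 m.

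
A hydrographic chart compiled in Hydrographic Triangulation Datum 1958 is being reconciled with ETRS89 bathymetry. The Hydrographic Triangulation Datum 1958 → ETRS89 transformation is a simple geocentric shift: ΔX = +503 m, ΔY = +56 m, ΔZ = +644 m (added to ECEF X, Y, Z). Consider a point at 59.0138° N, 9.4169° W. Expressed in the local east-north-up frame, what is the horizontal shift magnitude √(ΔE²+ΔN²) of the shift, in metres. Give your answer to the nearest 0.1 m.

The local east axis at (φ, λ) is (−sin λ, cos λ, 0), so ΔE = −sin(-9.4169°)·503 + cos(-9.4169°)·56 = 137.54 m.
The local north axis is (−sin φ cos λ, −sin φ sin λ, cos φ), giving ΔN = -425.406 + 7.855 + 331.552 = -86.00 m.
Horizontal magnitude = √(ΔE² + ΔN²) = √(137.54² + (-86.00)²) = 162.22 m.

162.2 m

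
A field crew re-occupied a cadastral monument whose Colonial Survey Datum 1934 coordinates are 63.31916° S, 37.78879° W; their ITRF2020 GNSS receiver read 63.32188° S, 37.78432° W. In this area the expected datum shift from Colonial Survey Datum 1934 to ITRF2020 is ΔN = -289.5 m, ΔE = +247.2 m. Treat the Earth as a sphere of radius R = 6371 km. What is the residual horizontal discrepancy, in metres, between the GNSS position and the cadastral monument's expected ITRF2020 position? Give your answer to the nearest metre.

27 m

Observed coordinate differences: Δφ = -0.00272°, Δλ = +0.00447°.
Converting to metres (1° lat = 111195 m, cos φ = 0.449020): observed ΔN = -302.5 m, observed ΔE = 223.2 m.
Subtracting the expected shift leaves a residual of -302.5 − (-289.5) = -13.0 m north and 223.2 − (247.2) = -24.0 m east.
Residual distance = √((-13.0)² + (-24.0)²) = 27.3 m.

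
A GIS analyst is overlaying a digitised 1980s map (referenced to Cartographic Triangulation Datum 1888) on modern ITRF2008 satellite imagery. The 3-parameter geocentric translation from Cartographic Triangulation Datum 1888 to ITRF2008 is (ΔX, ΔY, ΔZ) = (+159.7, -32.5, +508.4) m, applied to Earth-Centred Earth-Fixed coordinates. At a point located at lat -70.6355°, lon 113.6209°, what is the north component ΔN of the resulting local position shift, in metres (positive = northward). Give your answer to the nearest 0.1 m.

ΔN = 80.1 m

The local north axis is (−sin φ cos λ, −sin φ sin λ, cos φ), giving ΔN = -60.369 − 28.093 + 168.574 = 80.11 m.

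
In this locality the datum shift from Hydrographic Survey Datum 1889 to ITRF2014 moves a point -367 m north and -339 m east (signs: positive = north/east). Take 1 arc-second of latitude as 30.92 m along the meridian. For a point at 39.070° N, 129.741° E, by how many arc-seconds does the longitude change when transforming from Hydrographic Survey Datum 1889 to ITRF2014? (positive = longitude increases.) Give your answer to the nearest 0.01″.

At latitude 39.070°, cos φ = 0.776377.
1″ of longitude at this latitude = 30.92 × cos φ = 24.0056 m, so Δλ = -339.0 / 24.0056 = -14.122″.

Δλ = -14.12″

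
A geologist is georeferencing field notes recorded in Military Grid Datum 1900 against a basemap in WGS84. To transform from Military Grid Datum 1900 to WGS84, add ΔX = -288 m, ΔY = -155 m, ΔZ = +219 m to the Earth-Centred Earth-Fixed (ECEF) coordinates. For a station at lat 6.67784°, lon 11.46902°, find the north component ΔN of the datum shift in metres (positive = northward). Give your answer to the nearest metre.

ΔN = 254 m

At φ = 6.67784°, λ = 11.46902°: sin φ = 0.116287, cos φ = 0.993216, sin λ = 0.198838, cos λ = 0.980032.
ΔN = −sin φ cos λ·ΔX − sin φ sin λ·ΔY + cos φ·ΔZ = −(0.116287)(0.980032)(-288) − (0.116287)(0.198838)(-155) + (0.993216)(219) = 253.92 m.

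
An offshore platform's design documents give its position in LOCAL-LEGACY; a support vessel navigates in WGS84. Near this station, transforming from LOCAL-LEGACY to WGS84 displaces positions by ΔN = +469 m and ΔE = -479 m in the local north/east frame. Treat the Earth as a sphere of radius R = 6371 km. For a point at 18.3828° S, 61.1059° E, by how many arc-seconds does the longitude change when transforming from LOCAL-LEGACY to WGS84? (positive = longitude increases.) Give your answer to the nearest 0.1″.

At latitude -18.3828°, cos φ = 0.948971.
One radian of longitude at latitude φ spans R cos φ, so Δλ = ΔE / (R cos φ) = -479.0 / (6371000 × 0.948971) = -7.9227e-05 rad = -16.342″.

Δλ = -16.3″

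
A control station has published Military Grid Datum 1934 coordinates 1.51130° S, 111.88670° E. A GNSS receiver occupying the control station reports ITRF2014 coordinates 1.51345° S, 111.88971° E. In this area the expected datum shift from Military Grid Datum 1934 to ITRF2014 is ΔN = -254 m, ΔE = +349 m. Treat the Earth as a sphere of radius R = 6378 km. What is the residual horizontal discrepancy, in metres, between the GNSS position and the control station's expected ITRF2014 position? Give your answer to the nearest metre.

Observed coordinate differences: Δφ = -0.00215°, Δλ = +0.00301°.
Converting to metres (1° lat = 111317 m, cos φ = 0.999652): observed ΔN = -239.3 m, observed ΔE = 334.9 m.
Subtracting the expected shift leaves a residual of -239.3 − (-254) = 14.7 m north and 334.9 − (349) = -14.1 m east.
Residual distance = √(14.7² + (-14.1)²) = 20.3 m.

20 m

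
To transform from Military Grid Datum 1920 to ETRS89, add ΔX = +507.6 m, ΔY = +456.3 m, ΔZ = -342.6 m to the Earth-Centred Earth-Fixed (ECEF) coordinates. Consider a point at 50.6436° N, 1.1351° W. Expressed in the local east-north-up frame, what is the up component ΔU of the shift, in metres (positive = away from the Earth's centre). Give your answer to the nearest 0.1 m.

At φ = 50.6436°, λ = -1.1351°: sin φ = 0.773216, cos φ = 0.634142, sin λ = -0.019810, cos λ = 0.999804.
ΔU = cos φ cos λ·ΔX + cos φ sin λ·ΔY + sin φ·ΔZ = (0.634142)(0.999804)(507.6) + (0.634142)(-0.019810)(456.3) + (0.773216)(-342.6) = 51.19 m.

ΔU = 51.2 m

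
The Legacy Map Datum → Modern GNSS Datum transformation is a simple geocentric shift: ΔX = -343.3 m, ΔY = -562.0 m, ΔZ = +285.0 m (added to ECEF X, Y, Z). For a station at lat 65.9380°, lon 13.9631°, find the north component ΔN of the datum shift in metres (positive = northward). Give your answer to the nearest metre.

ΔN = 544 m

At φ = 65.9380°, λ = 13.9631°: sin φ = 0.913105, cos φ = 0.407725, sin λ = 0.241297, cos λ = 0.970451.
ΔN = −sin φ cos λ·ΔX − sin φ sin λ·ΔY + cos φ·ΔZ = −(0.913105)(0.970451)(-343.3) − (0.913105)(0.241297)(-562.0) + (0.407725)(285.0) = 544.23 m.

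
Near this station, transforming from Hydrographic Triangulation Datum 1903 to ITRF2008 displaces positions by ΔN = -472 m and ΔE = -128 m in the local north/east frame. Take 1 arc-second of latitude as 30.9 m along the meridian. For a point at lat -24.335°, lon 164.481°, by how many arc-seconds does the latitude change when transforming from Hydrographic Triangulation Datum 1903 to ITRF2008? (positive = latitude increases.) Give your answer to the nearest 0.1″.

1″ of latitude = 30.90 m, so Δφ = -472.0 / 30.90 = -15.275″.

Δφ = -15.3″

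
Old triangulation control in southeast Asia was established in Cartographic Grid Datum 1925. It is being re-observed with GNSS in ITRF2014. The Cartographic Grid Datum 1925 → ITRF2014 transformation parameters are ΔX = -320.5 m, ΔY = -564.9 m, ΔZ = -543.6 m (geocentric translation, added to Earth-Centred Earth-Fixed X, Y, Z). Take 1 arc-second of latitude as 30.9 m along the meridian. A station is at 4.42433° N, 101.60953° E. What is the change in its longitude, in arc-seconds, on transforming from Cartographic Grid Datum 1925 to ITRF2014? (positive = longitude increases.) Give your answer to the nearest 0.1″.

sin φ = 0.077142, cos φ = 0.997020, sin λ = 0.979542, cos λ = -0.201241.
East component: ΔE = −sin λ·ΔX + cos λ·ΔY = −(0.979542)(-320.5) + (-0.201241)(-564.9) = 427.62 m.
1° of latitude spans 3600 × 30.90 = 111240 m; at latitude φ, 1° of longitude spans that × cos φ = 110908.5 m, so Δλ = 427.62 / 110908.5 × 3600 = 13.880″.

Δλ = 13.9″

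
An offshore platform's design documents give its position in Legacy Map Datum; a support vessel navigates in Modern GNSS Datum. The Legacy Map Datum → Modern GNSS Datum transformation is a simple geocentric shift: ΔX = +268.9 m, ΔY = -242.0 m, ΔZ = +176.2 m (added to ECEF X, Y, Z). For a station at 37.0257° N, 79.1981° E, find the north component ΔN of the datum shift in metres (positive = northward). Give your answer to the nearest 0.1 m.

At φ = 37.0257°, λ = 79.1981°: sin φ = 0.602173, cos φ = 0.798365, sin λ = 0.982281, cos λ = 0.187414.
ΔN = −sin φ cos λ·ΔX − sin φ sin λ·ΔY + cos φ·ΔZ = −(0.602173)(0.187414)(268.9) − (0.602173)(0.982281)(-242.0) + (0.798365)(176.2) = 253.47 m.

ΔN = 253.5 m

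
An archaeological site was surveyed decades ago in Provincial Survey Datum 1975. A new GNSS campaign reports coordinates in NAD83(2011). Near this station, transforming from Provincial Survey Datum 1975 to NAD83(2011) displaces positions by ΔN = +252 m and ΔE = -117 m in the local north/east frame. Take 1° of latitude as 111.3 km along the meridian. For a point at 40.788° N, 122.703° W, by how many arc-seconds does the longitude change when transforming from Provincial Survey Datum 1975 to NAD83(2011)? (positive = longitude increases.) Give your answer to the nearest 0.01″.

Δλ = -5.00″

At latitude 40.788°, cos φ = 0.757132.
1° of longitude at this latitude = 111.3 × cos φ = 84.27 km, so Δλ = -117.0 / 84268.8 = -0.0013884° = -4.998″.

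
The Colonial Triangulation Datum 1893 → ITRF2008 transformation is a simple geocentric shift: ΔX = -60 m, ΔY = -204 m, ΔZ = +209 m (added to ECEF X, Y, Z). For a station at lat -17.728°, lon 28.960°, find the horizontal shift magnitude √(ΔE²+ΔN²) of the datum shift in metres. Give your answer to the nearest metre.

214 m

At φ = -17.728°, λ = 28.960°: sin φ = -0.304499, cos φ = 0.952513, sin λ = 0.484199, cos λ = 0.874958.
ΔE = −sin λ·ΔX + cos λ·ΔY = −(0.484199)·(-60) + (0.874958)·(-204) = -149.44 m.
ΔN = −sin φ cos λ·ΔX − sin φ sin λ·ΔY + cos φ·ΔZ = −(-0.304499)(0.874958)(-60) − (-0.304499)(0.484199)(-204) + (0.952513)(209) = 153.01 m.
Horizontal magnitude = √(ΔE² + ΔN²) = √((-149.44)² + 153.01²) = 213.88 m.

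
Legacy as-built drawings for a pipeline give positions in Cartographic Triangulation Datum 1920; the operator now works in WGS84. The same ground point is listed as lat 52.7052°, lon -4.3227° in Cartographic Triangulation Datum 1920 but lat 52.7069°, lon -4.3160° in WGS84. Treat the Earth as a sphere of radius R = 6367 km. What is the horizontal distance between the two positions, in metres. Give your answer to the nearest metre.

489 m

Δφ = 52.7069° − 52.7052° = +0.0017°; Δλ = -4.3160° − -4.3227° = +0.0067°.
1° along a meridian = πR/180 = 111125 m.
ΔN = Δφ × 111125 = 188.9 m; ΔE = Δλ × 111125 × cos(52.7052°) = +0.0067 × 111125 × 0.605916 = 451.1 m.
Distance = √(ΔE² + ΔN²) = √(451.1² + 188.9²) = 489.1 m.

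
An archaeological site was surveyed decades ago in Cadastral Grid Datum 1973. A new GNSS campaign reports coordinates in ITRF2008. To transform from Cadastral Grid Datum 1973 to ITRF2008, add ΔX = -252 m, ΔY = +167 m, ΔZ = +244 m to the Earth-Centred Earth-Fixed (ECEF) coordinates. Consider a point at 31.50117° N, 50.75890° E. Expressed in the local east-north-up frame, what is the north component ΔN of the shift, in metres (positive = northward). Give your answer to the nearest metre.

ΔN = 224 m

At φ = 31.50117°, λ = 50.75890°: sin φ = 0.522516, cos φ = 0.852629, sin λ = 0.774491, cos λ = 0.632585.
ΔN = −sin φ cos λ·ΔX − sin φ sin λ·ΔY + cos φ·ΔZ = −(0.522516)(0.632585)(-252) − (0.522516)(0.774491)(167) + (0.852629)(244) = 223.75 m.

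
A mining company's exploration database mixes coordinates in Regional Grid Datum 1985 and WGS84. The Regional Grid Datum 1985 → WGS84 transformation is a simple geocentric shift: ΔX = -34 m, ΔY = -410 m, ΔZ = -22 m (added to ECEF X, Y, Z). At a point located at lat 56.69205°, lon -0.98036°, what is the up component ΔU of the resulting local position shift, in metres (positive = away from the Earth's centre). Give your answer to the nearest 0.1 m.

ΔU = -33.2 m

The local up (radial) axis is (cos φ cos λ, cos φ sin λ, sin φ), giving ΔU = -18.668 + 3.852 − 18.386 = -33.20 m.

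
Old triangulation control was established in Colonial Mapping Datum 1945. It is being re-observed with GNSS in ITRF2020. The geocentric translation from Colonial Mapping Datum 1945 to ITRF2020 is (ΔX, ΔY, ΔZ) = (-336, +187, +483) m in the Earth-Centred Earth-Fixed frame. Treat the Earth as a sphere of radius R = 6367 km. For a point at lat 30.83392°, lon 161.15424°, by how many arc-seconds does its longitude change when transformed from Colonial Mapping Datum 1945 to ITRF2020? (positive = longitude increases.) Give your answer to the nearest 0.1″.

sin φ = 0.512551, cos φ = 0.858657, sin λ = 0.323022, cos λ = -0.946392.
East component: ΔE = −sin λ·ΔX + cos λ·ΔY = −(0.323022)(-336) + (-0.946392)(187) = -68.44 m.
1° of latitude spans πR/180 = 111125 m; at latitude φ, 1° of longitude spans that × cos φ = 95418.3 m, so Δλ = -68.44 / 95418.3 × 3600 = -2.582″.

Δλ = -2.6″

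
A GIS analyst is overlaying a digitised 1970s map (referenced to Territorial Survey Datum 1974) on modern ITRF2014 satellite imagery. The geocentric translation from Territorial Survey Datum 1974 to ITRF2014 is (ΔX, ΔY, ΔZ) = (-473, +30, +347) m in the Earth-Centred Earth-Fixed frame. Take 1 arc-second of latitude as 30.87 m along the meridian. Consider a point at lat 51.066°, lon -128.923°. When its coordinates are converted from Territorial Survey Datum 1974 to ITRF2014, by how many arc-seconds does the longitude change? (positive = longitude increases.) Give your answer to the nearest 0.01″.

sin φ = 0.777870, cos φ = 0.628425, sin λ = -0.777991, cos λ = -0.628275.
East component: ΔE = −sin λ·ΔX + cos λ·ΔY = −(-0.777991)(-473) + (-0.628275)(30) = -386.84 m.
1° of latitude spans 3600 × 30.87 = 111132 m; at latitude φ, 1° of longitude spans that × cos φ = 69838.1 m, so Δλ = -386.84 / 69838.1 × 3600 = -19.941″.

Δλ = -19.94″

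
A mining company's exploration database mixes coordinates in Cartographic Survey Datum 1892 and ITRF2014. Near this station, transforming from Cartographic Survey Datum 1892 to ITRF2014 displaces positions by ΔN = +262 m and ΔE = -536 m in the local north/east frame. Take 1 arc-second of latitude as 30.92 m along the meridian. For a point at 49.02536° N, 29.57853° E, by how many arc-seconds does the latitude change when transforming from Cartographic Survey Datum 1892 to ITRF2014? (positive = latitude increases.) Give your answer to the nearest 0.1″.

Δφ = 8.5″

1″ of latitude = 30.92 m, so Δφ = 262.0 / 30.92 = 8.473″.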